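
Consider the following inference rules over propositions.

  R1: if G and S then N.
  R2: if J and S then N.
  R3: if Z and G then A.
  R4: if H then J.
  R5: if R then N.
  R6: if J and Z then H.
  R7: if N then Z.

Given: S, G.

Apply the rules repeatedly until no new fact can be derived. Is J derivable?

No

J would need H (R4), but H is never established.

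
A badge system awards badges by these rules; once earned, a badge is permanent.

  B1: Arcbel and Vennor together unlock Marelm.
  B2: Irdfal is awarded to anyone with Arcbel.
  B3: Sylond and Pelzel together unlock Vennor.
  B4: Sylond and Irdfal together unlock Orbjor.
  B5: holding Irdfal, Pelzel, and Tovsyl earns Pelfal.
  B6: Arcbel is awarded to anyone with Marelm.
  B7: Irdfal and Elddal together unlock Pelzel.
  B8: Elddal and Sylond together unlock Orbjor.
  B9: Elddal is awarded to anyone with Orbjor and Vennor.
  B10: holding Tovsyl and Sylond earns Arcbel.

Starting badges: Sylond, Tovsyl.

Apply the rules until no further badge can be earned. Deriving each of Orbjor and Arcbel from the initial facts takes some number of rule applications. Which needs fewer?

Arcbel: With Tovsyl and Sylond, Arcbel is earned (B10). [1 rule application]
Orbjor: With Tovsyl and Sylond, Arcbel is earned (B10). With Arcbel, Irdfal is earned (B2). With Sylond and Irdfal, Orbjor is earned (B4). [3 rule applications]
Arcbel needs fewer.

Arcbel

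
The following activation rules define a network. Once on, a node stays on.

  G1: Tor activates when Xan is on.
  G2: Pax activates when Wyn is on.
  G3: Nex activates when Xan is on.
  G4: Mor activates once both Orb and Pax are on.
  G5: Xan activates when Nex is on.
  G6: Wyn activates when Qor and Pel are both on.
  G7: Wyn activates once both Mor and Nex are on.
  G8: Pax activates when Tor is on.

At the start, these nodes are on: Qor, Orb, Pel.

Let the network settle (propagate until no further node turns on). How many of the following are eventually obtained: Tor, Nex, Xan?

Tor would need Xan (G1), but Xan never turns on.
Nex would need Xan (G3), but Xan never turns on.
Xan would need Nex (G5), but Nex never turns on.
None of the 3 are reached.

0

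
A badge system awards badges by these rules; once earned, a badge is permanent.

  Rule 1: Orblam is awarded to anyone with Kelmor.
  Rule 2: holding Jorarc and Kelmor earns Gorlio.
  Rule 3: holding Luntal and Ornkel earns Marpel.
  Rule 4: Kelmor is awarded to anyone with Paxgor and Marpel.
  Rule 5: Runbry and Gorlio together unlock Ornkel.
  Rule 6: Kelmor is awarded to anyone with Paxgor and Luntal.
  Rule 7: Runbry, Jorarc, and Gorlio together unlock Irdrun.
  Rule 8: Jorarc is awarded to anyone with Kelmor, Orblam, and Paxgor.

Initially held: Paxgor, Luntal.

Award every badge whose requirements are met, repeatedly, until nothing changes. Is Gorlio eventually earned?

With Paxgor and Luntal, Kelmor is earned (Rule 6).
With Kelmor, Orblam is earned (Rule 1).
With Kelmor, Orblam, and Paxgor, Jorarc is earned (Rule 8).
With Jorarc and Kelmor, Gorlio is earned (Rule 2).

Yes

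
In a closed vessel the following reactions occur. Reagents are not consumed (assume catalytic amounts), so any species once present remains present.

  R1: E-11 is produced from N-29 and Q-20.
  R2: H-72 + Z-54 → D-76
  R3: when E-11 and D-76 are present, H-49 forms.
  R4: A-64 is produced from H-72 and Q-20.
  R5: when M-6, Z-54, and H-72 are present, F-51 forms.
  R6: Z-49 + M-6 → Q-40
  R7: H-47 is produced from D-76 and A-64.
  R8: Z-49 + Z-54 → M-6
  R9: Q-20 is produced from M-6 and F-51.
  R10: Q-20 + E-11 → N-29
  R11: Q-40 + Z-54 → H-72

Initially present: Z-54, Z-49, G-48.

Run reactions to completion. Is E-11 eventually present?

E-11 would need N-29 and Q-20 (R1), but N-29 never forms.

No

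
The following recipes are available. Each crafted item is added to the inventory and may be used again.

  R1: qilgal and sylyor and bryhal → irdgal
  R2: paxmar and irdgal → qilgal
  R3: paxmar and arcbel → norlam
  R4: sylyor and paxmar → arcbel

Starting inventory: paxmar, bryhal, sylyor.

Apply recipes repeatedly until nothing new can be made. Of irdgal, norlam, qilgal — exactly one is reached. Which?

norlam

Using R4, sylyor and paxmar make arcbel.
Using R3, paxmar and arcbel make norlam.
irdgal would need qilgal, sylyor, and bryhal (R1), but qilgal is never obtained. qilgal would need paxmar and irdgal (R2), but irdgal is never obtained.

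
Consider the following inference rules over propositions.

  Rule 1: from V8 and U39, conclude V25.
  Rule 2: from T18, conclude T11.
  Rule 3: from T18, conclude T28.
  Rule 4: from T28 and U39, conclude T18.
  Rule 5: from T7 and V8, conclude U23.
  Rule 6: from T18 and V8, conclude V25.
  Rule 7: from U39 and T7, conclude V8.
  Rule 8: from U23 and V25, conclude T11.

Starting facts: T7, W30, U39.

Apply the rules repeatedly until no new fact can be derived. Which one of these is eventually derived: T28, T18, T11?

U39 and T7 hold, so V8 follows (Rule 7).
From V8 and U39, Rule 1 gives V25.
From T7 and V8, Rule 5 gives U23.
U23 and V25 hold, so T11 follows (Rule 8).
T18 would need T28 and U39 (Rule 4), but T28 is never established. T28 would need T18 (Rule 3), but T18 is never established.

T11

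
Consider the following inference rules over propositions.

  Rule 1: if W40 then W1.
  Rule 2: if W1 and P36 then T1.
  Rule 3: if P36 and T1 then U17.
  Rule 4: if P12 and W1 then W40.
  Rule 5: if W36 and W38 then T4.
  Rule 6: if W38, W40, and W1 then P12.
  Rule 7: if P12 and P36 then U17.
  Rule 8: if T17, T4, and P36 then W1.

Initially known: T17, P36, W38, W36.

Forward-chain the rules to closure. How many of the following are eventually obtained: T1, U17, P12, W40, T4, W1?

W36 and W38 hold, so T4 follows (Rule 5).
From T17, T4, and P36, Rule 8 gives W1.
From W1 and P36, Rule 2 gives T1.
From P36 and T1, Rule 3 gives U17.
T1: reached.
U17: reached.
P12 would need W38, W40, and W1 (Rule 6), but W40 is never established.
W40 would need P12 and W1 (Rule 4), but P12 is never established.
T4: reached.
W1: reached.
Reached: T1, U17, T4, and W1 — 4 of the 6.

4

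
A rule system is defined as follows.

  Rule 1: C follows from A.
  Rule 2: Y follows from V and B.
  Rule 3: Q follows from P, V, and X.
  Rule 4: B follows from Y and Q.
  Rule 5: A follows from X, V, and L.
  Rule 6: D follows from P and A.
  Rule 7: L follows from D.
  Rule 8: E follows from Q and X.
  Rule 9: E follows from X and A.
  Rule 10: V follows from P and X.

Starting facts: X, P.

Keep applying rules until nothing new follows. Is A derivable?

No

A would need X, V, and L (Rule 5), but L is never established.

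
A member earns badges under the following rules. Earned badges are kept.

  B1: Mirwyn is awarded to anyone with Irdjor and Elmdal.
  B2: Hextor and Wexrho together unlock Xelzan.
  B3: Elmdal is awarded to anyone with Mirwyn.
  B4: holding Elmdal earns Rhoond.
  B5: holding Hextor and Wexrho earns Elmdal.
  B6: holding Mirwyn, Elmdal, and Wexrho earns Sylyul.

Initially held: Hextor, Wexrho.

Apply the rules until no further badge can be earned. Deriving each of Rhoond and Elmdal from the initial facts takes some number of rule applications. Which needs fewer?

Elmdal

Elmdal: With Hextor and Wexrho, Elmdal is earned (B5). [1 rule application]
Rhoond: With Hextor and Wexrho, Elmdal is earned (B5). With Elmdal, Rhoond is earned (B4). [2 rule applications]
Elmdal needs fewer.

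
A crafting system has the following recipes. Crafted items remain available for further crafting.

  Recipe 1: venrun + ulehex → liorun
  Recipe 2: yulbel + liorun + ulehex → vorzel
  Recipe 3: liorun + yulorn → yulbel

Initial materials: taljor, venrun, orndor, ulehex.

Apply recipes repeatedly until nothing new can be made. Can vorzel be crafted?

vorzel would need yulbel, liorun, and ulehex (Recipe 2), but yulbel is never obtained.

No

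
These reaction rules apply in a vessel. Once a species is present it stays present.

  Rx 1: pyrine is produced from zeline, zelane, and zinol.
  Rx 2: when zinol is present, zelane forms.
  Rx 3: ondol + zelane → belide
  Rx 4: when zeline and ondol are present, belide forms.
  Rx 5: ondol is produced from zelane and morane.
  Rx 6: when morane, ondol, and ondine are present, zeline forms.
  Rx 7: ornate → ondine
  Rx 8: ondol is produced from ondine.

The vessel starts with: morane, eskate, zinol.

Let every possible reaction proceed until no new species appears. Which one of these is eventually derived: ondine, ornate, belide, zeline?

zinol present → zelane forms (Rx 2).
zelane and morane present → ondol forms (Rx 5).
ondol and zelane present → belide forms (Rx 3).
No rule produces ornate, and it is not given. ondine would need ornate (Rx 7), but ornate never forms. zeline would need morane, ondol, and ondine (Rx 6), but ondine never forms.

belide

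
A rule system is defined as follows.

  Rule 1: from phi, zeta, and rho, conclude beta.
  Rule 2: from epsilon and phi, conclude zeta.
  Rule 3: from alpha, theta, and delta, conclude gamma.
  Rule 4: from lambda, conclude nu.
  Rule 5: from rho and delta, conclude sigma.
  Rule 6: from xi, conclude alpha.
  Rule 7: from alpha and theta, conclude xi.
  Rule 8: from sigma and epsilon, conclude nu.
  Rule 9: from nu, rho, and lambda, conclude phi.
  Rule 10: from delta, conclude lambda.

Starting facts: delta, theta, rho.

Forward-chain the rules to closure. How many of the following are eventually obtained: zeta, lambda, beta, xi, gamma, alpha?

delta holds, so lambda follows (Rule 10).
zeta would need epsilon and phi (Rule 2), but epsilon is never established.
lambda: reached.
beta would need phi, zeta, and rho (Rule 1), but zeta is never established.
xi would need alpha and theta (Rule 7), but alpha is never established.
gamma would need alpha, theta, and delta (Rule 3), but alpha is never established.
alpha would need xi (Rule 6), but xi is never established.
Reached: lambda — 1 of the 6.

1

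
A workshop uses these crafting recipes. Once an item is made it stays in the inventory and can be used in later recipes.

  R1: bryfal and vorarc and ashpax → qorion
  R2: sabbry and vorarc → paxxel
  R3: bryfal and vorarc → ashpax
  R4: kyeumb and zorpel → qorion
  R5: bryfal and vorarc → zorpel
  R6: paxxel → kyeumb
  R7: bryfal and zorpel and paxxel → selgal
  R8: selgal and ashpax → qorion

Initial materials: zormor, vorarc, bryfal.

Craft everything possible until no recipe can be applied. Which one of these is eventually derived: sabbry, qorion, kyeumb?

bryfal and vorarc → ashpax (R3).
Using R1, bryfal, vorarc, and ashpax make qorion.
No rule produces sabbry, and it is not given. kyeumb would need paxxel (R6), but paxxel is never obtained.

qorion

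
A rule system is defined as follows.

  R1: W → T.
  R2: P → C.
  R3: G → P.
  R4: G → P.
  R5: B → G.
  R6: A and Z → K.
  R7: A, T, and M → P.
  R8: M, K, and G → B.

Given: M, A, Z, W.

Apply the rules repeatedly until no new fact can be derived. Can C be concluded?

W holds, so T follows (R1).
A, T, and M hold, so P follows (R7).
P holds, so C follows (R2).

Yes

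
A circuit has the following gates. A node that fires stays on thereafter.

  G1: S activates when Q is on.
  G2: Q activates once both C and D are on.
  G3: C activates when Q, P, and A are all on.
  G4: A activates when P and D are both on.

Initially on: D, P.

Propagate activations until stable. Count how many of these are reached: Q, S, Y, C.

Q would need C and D (G2), but C never turns on.
S would need Q (G1), but Q never turns on.
No rule produces Y, and it is not given.
C would need Q, P, and A (G3), but Q never turns on.
None of the 4 are reached.

0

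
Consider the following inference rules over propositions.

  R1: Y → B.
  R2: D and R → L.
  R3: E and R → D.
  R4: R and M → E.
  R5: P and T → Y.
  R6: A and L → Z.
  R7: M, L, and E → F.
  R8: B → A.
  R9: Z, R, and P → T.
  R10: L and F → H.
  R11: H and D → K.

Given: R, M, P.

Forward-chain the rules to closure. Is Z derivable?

Z would need A and L (R6), but A is never established.

No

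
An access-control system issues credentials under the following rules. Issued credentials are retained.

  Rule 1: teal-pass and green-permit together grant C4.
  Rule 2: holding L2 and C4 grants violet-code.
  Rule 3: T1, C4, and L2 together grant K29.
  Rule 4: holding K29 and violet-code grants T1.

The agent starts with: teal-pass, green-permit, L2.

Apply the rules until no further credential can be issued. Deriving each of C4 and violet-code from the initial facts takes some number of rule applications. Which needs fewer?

C4: Holding teal-pass and green-permit grants C4 (Rule 1). [1 rule application]
violet-code: Holding teal-pass and green-permit grants C4 (Rule 1). Holding L2 and C4 grants violet-code (Rule 2). [2 rule applications]
C4 needs fewer.

C4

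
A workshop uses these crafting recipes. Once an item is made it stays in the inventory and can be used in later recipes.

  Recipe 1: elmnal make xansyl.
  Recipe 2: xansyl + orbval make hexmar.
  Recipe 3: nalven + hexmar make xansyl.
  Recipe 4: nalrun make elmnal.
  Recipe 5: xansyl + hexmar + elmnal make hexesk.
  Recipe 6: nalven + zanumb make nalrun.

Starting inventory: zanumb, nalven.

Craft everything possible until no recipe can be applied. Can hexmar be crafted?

hexmar would need xansyl and orbval (Recipe 2), but orbval is never obtained.

No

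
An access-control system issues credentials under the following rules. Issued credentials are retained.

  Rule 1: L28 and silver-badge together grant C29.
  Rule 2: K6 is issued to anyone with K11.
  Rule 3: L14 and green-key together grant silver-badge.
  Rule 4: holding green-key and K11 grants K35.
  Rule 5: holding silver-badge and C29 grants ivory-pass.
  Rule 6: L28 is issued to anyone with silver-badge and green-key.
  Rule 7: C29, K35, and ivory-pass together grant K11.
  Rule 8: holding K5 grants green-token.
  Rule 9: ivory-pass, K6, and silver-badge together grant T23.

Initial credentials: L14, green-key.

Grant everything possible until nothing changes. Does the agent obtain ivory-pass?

Yes

Holding L14 and green-key grants silver-badge (Rule 3).
Holding silver-badge and green-key grants L28 (Rule 6).
Holding L28 and silver-badge grants C29 (Rule 1).
Holding silver-badge and C29 grants ivory-pass (Rule 5).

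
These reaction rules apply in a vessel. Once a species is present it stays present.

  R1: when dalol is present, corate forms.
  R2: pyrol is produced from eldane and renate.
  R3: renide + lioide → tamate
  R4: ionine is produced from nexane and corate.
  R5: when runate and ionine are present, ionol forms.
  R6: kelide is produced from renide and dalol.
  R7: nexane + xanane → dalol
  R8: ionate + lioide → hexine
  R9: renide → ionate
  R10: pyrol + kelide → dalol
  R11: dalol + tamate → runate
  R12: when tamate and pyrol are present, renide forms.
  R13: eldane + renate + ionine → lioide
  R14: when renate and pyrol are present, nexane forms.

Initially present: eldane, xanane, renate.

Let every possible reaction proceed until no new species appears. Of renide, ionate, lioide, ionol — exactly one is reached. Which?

eldane and renate present → pyrol forms (R2).
renate and pyrol present → nexane forms (R14).
nexane and xanane present → dalol forms (R7).
dalol present → corate forms (R1).
nexane and corate present → ionine forms (R4).
eldane, renate, and ionine present → lioide forms (R13).
renide would need tamate and pyrol (R12), but tamate never forms. ionol would need runate and ionine (R5), but runate never forms. ionate would need renide (R9), but renide never forms.

lioide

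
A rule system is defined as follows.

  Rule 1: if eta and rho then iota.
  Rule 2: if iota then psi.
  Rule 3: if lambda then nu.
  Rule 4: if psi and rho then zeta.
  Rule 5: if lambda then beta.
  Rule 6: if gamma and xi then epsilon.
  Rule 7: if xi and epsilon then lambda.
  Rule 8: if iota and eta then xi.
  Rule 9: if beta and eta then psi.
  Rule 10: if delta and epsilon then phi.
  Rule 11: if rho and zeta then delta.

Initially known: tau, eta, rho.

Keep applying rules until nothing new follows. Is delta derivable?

From eta and rho, Rule 1 gives iota.
iota holds, so psi follows (Rule 2).
psi and rho hold, so zeta follows (Rule 4).
rho and zeta hold, so delta follows (Rule 11).

Yes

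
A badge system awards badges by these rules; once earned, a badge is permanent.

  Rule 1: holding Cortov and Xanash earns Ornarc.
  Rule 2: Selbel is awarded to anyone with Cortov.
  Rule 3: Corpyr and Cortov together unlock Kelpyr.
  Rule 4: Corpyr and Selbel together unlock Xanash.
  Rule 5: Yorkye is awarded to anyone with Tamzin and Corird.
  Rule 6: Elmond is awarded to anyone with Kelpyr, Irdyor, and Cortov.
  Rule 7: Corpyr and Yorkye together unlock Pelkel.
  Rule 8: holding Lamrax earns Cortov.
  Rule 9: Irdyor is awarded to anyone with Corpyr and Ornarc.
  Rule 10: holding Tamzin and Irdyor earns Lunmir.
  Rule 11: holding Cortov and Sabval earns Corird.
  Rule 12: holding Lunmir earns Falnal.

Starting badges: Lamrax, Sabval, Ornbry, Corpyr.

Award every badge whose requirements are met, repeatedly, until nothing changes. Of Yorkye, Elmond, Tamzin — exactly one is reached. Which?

With Lamrax, Cortov is earned (Rule 8).
With Corpyr and Cortov, Kelpyr is earned (Rule 3).
With Cortov, Selbel is earned (Rule 2).
With Corpyr and Selbel, Xanash is earned (Rule 4).
With Cortov and Xanash, Ornarc is earned (Rule 1).
With Corpyr and Ornarc, Irdyor is earned (Rule 9).
With Kelpyr, Irdyor, and Cortov, Elmond is earned (Rule 6).
Yorkye would need Tamzin and Corird (Rule 5), but Tamzin is never earned. No rule produces Tamzin, and it is not given.

Elmond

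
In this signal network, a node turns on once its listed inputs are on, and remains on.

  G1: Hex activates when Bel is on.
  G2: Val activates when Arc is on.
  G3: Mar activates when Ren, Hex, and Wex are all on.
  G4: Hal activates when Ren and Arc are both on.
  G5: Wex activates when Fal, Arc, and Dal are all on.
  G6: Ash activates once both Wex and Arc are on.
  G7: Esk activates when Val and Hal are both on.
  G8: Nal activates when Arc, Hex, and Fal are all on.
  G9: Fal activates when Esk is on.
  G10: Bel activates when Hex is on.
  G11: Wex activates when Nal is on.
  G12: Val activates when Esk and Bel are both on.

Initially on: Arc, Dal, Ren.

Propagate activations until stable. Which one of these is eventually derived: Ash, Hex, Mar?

Ash

G4: Ren and Arc on → Hal on.
G2: Arc on → Val on.
Val and Hal are on, so Esk activates (G7).
Esk is on, so Fal activates (G9).
G5: Fal, Arc, and Dal on → Wex on.
G6: Wex and Arc on → Ash on.
Mar would need Ren, Hex, and Wex (G3), but Hex never turns on. Hex would need Bel (G1), but Bel never turns on.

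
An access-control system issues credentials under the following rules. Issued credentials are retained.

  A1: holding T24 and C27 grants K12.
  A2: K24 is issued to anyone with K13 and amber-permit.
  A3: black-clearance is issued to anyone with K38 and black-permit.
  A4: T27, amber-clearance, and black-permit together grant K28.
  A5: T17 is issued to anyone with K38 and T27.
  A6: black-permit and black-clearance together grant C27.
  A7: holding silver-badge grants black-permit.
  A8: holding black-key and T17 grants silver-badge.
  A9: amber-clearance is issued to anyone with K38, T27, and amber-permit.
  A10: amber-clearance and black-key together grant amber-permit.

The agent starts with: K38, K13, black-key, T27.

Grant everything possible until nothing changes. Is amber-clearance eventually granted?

amber-clearance would need K38, T27, and amber-permit (A9), but amber-permit is never granted.

No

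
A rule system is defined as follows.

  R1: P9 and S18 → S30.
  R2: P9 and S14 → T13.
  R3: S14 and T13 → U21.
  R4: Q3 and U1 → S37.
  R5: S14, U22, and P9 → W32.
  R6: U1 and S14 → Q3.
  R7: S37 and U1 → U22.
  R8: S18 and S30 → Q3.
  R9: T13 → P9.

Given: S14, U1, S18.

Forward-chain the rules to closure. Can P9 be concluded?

No

P9 would need T13 (R9), but T13 is never established.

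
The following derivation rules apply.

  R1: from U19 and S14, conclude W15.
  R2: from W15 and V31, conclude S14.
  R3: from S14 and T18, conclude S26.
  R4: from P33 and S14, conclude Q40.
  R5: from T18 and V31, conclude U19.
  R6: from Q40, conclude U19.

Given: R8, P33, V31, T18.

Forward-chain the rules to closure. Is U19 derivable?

From T18 and V31, R5 gives U19.

Yes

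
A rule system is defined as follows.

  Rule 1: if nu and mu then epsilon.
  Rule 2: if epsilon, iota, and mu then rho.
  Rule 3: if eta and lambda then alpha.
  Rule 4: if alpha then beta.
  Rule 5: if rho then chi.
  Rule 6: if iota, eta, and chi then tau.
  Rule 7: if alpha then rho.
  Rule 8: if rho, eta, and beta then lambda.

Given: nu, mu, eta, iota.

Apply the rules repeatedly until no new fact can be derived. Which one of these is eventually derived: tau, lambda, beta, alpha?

nu and mu hold, so epsilon follows (Rule 1).
epsilon, iota, and mu hold, so rho follows (Rule 2).
From rho, Rule 5 gives chi.
iota, eta, and chi hold, so tau follows (Rule 6).
beta would need alpha (Rule 4), but alpha is never established. alpha would need eta and lambda (Rule 3), but lambda is never established. lambda would need rho, eta, and beta (Rule 8), but beta is never established.

tau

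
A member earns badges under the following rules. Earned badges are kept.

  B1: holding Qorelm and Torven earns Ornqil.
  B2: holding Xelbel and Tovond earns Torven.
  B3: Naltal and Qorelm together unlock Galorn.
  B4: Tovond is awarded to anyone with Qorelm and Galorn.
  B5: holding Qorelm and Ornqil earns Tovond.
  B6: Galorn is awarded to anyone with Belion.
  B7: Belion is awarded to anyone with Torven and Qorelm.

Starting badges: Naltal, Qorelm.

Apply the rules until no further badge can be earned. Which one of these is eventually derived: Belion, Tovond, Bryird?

Tovond

With Naltal and Qorelm, Galorn is earned (B3).
With Qorelm and Galorn, Tovond is earned (B4).
Belion would need Torven and Qorelm (B7), but Torven is never earned. No rule produces Bryird, and it is not given.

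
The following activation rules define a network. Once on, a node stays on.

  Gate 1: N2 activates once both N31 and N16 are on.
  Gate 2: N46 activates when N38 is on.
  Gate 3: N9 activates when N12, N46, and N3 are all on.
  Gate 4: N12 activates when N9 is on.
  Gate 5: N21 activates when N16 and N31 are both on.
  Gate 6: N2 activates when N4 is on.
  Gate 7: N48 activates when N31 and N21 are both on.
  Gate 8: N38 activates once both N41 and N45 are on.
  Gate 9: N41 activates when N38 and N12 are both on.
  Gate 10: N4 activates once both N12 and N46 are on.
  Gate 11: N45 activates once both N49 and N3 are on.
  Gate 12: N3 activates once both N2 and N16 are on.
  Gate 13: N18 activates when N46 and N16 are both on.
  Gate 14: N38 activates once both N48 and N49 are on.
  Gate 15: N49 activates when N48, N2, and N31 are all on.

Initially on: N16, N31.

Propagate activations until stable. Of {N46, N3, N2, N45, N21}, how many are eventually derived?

5

Gate 1: N31 and N16 on → N2 on.
Gate 5: N16 and N31 on → N21 on.
N2 and N16 are on, so N3 activates (Gate 12).
Gate 7: N31 and N21 on → N48 on.
Gate 15: N48, N2, and N31 on → N49 on.
Gate 11: N49 and N3 on → N45 on.
Gate 14: N48 and N49 on → N38 on.
Gate 2: N38 on → N46 on.
N46: reached.
N3: reached.
N2: reached.
N45: reached.
N21: reached.
All 5 are reached.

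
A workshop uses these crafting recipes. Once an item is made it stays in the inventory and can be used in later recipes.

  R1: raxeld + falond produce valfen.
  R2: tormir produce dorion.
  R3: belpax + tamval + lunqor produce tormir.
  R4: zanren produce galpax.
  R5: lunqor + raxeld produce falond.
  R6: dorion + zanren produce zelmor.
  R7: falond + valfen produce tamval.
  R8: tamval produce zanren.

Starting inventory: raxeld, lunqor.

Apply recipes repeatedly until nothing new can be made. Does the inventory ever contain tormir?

tormir would need belpax, tamval, and lunqor (R3), but belpax is never obtained.

No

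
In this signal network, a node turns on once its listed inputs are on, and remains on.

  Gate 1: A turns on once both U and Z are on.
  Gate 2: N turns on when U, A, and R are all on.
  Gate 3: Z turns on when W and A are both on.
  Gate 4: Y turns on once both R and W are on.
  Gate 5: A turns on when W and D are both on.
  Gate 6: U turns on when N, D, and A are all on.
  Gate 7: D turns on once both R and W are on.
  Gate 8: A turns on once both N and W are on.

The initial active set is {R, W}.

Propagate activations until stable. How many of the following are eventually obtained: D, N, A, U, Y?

3

Gate 7: R and W on → D on.
R and W are on, so Y turns on (Gate 4).
W and D are on, so A turns on (Gate 5).
D: reached.
N would need U, A, and R (Gate 2), but U never turns on.
A: reached.
U would need N, D, and A (Gate 6), but N never turns on.
Y: reached.
Reached: D, A, and Y — 3 of the 5.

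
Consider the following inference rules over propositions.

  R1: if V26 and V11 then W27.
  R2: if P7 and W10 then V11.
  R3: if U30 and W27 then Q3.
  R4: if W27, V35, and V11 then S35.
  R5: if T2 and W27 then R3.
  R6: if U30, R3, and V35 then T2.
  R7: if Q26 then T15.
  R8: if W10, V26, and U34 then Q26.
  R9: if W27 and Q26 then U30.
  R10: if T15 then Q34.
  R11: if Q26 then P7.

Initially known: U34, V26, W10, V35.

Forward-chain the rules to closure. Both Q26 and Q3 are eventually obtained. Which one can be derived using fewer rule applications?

Q26: W10, V26, and U34 hold, so Q26 follows (R8). [1 rule application]
Q3: W10, V26, and U34 hold, so Q26 follows (R8). From Q26, R11 gives P7. P7 and W10 hold, so V11 follows (R2). From V26 and V11, R1 gives W27. From W27 and Q26, R9 gives U30. U30 and W27 hold, so Q3 follows (R3). [6 rule applications]
Q26 needs fewer.

Q26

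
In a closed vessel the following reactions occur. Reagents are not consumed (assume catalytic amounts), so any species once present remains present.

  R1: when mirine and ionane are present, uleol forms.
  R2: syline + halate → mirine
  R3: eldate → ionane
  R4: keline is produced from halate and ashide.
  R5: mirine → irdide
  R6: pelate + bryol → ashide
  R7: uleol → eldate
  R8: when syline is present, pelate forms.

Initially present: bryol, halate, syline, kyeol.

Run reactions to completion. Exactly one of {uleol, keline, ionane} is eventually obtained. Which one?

syline present → pelate forms (R8).
pelate and bryol present → ashide forms (R6).
halate and ashide present → keline forms (R4).
uleol would need mirine and ionane (R1), but ionane never forms. ionane would need eldate (R3), but eldate never forms.

keline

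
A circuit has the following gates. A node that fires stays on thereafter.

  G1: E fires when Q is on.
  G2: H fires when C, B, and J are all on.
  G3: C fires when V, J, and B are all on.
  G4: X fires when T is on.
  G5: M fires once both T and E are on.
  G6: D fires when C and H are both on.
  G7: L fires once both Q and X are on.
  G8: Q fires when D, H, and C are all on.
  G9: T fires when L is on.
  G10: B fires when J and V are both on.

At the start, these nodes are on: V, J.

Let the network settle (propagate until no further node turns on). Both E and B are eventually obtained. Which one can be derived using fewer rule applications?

B

B: J and V are on, so B fires (G10). [1 rule application]
E: J and V are on, so B fires (G10). V, J, and B are on, so C fires (G3). C, B, and J are on, so H fires (G2). G6: C and H on → D on. D, H, and C are on, so Q fires (G8). Q is on, so E fires (G1). [6 rule applications]
B needs fewer.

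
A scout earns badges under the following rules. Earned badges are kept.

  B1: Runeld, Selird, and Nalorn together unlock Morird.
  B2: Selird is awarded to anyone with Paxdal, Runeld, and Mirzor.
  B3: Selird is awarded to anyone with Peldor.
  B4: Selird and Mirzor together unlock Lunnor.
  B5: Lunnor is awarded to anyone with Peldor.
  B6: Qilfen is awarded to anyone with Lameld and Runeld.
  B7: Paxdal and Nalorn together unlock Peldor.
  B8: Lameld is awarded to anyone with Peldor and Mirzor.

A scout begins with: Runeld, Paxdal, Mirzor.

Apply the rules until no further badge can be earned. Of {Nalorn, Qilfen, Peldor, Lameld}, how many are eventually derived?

0

No rule produces Nalorn, and it is not given.
Qilfen would need Lameld and Runeld (B6), but Lameld is never earned.
Peldor would need Paxdal and Nalorn (B7), but Nalorn is never earned.
Lameld would need Peldor and Mirzor (B8), but Peldor is never earned.
None of the 4 are reached.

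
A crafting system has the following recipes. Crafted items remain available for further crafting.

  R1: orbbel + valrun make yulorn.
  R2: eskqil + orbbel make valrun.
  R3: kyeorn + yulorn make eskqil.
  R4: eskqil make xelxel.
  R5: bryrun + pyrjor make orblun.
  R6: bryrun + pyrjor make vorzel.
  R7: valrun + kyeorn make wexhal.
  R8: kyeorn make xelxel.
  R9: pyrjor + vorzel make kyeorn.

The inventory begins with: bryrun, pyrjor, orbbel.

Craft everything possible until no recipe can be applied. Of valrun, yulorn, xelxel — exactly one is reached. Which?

xelxel

bryrun + pyrjor → vorzel (R6).
pyrjor + vorzel → kyeorn (R9).
Using R8, kyeorn makes xelxel.
valrun would need eskqil and orbbel (R2), but eskqil is never obtained. yulorn would need orbbel and valrun (R1), but valrun is never obtained.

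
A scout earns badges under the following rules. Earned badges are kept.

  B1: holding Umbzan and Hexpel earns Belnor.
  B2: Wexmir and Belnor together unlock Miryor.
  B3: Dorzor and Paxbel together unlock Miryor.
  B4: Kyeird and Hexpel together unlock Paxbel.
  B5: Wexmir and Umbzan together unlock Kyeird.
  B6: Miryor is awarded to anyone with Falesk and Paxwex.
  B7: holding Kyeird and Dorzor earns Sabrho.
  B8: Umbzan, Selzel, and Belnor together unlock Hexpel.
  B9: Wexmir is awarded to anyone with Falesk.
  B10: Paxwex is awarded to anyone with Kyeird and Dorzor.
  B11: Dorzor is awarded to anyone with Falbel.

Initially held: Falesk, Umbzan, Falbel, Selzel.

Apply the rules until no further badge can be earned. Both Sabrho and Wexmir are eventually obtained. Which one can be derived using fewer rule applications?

Wexmir

Wexmir: With Falesk, Wexmir is earned (B9). [1 rule application]
Sabrho: With Falesk, Wexmir is earned (B9). With Falbel, Dorzor is earned (B11). With Wexmir and Umbzan, Kyeird is earned (B5). With Kyeird and Dorzor, Sabrho is earned (B7). [4 rule applications]
Wexmir needs fewer.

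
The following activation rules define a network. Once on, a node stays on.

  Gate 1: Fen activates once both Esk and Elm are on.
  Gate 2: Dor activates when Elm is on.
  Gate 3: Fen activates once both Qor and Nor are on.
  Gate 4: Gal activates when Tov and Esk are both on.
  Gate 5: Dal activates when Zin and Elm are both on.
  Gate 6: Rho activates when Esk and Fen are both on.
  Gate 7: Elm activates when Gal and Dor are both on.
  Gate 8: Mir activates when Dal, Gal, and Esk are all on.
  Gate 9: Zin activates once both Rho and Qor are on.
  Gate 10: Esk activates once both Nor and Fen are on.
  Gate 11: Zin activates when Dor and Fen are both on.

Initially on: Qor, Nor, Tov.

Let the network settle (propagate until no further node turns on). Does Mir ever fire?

No

Mir would need Dal, Gal, and Esk (Gate 8), but Dal never turns on.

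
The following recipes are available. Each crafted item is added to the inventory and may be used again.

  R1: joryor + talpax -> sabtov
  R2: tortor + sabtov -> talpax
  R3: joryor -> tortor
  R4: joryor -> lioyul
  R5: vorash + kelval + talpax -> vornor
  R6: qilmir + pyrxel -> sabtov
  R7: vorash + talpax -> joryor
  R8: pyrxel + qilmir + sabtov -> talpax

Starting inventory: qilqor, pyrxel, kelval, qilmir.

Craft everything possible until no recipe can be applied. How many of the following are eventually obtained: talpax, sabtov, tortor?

2

Using R6, qilmir and pyrxel make sabtov.
Using R8, pyrxel, qilmir, and sabtov make talpax.
talpax: reached.
sabtov: reached.
tortor would need joryor (R3), but joryor is never obtained.
Reached: talpax and sabtov — 2 of the 3.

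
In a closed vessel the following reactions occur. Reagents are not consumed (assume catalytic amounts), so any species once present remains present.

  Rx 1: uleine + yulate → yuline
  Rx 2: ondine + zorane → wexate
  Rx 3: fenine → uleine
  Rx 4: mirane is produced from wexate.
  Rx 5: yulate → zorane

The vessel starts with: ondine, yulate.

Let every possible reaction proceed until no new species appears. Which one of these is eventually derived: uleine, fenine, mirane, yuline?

mirane

yulate present → zorane forms (Rx 5).
ondine and zorane present → wexate forms (Rx 2).
wexate present → mirane forms (Rx 4).
uleine would need fenine (Rx 3), but fenine never forms. No rule produces fenine, and it is not given. yuline would need uleine and yulate (Rx 1), but uleine never forms.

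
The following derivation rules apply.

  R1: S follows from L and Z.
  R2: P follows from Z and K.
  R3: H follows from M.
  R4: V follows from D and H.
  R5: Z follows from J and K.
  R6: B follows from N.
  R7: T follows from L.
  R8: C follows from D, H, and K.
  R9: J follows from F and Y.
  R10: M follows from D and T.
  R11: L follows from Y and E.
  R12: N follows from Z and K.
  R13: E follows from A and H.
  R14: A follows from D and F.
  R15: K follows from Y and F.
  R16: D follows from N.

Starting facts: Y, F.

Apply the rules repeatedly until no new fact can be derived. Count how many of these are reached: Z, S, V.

From Y and F, R15 gives K.
F and Y hold, so J follows (R9).
J and K hold, so Z follows (R5).
Z: reached.
S would need L and Z (R1), but L is never established.
V would need D and H (R4), but H is never established.
Reached: Z — 1 of the 3.

1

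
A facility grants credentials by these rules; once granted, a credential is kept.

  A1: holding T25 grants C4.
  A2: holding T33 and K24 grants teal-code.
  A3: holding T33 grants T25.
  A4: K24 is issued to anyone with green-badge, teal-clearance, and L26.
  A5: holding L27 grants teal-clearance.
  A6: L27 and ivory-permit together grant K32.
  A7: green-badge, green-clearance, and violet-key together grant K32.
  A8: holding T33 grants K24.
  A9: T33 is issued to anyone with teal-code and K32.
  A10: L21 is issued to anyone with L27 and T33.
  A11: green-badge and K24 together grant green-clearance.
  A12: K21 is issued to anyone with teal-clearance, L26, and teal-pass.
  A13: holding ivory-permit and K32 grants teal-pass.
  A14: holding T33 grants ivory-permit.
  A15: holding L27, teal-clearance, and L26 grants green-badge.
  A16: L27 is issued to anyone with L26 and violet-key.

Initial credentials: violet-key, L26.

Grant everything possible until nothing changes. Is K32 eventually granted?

Yes

Holding L26 and violet-key grants L27 (A16).
Holding L27 grants teal-clearance (A5).
Holding L27, teal-clearance, and L26 grants green-badge (A15).
Holding green-badge, teal-clearance, and L26 grants K24 (A4).
Holding green-badge and K24 grants green-clearance (A11).
Holding green-badge, green-clearance, and violet-key grants K32 (A7).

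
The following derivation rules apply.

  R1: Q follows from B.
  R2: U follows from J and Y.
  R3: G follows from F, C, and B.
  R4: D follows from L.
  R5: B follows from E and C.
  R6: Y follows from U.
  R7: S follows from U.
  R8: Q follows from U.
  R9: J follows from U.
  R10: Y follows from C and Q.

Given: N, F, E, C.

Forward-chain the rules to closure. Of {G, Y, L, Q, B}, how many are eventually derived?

E and C hold, so B follows (R5).
From B, R1 gives Q.
F, C, and B hold, so G follows (R3).
C and Q hold, so Y follows (R10).
G: reached.
Y: reached.
No rule produces L, and it is not given.
Q: reached.
B: reached.
Reached: G, Y, Q, and B — 4 of the 5.

4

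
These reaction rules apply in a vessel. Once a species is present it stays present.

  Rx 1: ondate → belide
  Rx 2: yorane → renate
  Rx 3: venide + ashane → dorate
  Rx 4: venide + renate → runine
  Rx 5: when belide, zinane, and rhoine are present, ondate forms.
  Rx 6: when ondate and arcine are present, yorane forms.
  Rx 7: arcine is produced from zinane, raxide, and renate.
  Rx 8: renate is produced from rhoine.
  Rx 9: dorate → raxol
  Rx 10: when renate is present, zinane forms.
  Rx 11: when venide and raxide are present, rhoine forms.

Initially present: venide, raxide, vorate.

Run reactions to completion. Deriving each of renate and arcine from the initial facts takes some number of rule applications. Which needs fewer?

renate: venide and raxide present → rhoine forms (Rx 11). rhoine present → renate forms (Rx 8). [2 rule applications]
arcine: venide and raxide present → rhoine forms (Rx 11). rhoine present → renate forms (Rx 8). renate present → zinane forms (Rx 10). zinane, raxide, and renate present → arcine forms (Rx 7). [4 rule applications]
renate needs fewer.

renate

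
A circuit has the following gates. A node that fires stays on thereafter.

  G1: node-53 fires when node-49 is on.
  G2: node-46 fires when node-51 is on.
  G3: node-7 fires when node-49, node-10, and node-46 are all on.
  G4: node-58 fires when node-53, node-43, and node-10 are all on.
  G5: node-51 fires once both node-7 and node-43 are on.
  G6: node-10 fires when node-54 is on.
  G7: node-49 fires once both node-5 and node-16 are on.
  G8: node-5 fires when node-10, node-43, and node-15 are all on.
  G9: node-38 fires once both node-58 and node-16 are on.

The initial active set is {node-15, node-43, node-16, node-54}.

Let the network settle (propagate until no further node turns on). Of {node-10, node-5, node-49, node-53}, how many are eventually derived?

4

G6: node-54 on → node-10 on.
node-10, node-43, and node-15 are on, so node-5 fires (G8).
G7: node-5 and node-16 on → node-49 on.
G1: node-49 on → node-53 on.
node-10: reached.
node-5: reached.
node-49: reached.
node-53: reached.
All 4 are reached.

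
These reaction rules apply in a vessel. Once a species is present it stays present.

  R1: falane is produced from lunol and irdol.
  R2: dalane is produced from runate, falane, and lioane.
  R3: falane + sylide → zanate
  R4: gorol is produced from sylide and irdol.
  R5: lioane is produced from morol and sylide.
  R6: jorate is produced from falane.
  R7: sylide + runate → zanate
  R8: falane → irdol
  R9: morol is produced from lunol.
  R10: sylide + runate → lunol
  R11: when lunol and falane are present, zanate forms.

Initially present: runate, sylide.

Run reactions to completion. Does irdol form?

irdol would need falane (R8), but falane never forms.

No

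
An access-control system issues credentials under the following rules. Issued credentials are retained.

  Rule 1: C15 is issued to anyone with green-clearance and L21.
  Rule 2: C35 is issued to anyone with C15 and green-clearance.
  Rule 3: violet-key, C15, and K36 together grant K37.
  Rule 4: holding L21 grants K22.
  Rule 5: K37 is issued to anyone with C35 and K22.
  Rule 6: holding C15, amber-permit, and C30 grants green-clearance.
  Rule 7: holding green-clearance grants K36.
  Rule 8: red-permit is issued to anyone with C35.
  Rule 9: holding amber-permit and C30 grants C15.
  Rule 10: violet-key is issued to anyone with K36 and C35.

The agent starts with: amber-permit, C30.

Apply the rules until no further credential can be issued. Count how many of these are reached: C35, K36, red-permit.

3

Holding amber-permit and C30 grants C15 (Rule 9).
Holding C15, amber-permit, and C30 grants green-clearance (Rule 6).
Holding green-clearance grants K36 (Rule 7).
Holding C15 and green-clearance grants C35 (Rule 2).
Holding C35 grants red-permit (Rule 8).
C35: reached.
K36: reached.
red-permit: reached.
All 3 are reached.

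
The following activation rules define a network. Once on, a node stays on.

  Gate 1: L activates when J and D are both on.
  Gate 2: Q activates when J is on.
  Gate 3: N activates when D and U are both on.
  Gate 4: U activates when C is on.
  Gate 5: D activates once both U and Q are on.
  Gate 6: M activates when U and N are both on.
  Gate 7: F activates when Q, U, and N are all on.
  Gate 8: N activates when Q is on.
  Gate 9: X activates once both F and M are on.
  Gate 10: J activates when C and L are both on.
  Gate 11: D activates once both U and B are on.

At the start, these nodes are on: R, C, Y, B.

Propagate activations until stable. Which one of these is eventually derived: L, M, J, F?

M

C is on, so U activates (Gate 4).
Gate 11: U and B on → D on.
Gate 3: D and U on → N on.
U and N are on, so M activates (Gate 6).
L would need J and D (Gate 1), but J never turns on. J would need C and L (Gate 10), but L never turns on. F would need Q, U, and N (Gate 7), but Q never turns on.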